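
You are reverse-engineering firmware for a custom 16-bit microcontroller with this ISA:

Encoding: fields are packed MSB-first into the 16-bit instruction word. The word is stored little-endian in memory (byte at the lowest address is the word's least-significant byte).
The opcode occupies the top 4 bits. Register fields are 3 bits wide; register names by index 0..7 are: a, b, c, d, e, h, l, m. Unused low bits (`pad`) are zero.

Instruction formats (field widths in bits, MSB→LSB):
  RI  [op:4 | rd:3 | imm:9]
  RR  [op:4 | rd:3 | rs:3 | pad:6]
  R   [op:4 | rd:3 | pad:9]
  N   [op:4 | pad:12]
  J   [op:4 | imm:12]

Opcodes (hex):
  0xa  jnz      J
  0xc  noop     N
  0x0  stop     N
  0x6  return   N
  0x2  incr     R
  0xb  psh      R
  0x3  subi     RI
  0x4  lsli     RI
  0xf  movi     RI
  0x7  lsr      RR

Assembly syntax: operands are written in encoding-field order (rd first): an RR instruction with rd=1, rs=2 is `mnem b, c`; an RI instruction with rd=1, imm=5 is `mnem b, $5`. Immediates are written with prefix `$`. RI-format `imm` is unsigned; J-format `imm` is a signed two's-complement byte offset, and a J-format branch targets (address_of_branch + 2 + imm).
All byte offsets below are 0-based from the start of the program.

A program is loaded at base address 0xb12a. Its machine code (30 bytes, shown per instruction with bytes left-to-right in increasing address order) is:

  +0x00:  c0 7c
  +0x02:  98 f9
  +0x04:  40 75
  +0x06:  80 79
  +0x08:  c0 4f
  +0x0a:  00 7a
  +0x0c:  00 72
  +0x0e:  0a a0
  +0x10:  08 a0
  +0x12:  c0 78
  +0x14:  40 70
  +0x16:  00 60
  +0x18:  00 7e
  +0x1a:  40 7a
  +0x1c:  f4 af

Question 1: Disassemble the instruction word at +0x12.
lsr e, d

[12] c0 78 → 0x78c0
  op=0x78c0>>12=0x7 ⇒ lsr (RR)
  [11:9] rd=4 = e
  [8:6] rs=3 = d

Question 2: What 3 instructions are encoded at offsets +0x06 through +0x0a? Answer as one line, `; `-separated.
@+06  little-endian(80 79) = 0x7980
  op=0x7980>>12=0x7 ⇒ lsr (RR)
  rd@[11:9]=0x4 ⇒ e
  rs@[8:6]=0x6 ⇒ l
@+08  little-endian(c0 4f) = 0x4fc0
  op=0x4fc0>>12=0x4 ⇒ lsli (RI)
  rd@[11:9]=0x7 ⇒ m
  imm@[8:0]=0x1c0 ⇒ $448
@+0a  little-endian(00 7a) = 0x7a00
  op=0x7a00>>12=0x7 ⇒ lsr (RR)
  rd@[11:9]=0x5 ⇒ h
  rs@[8:6]=0x0 ⇒ a

lsr e, l; lsli m, $448; lsr h, a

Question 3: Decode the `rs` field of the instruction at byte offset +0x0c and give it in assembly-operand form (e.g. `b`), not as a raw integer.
a

off 0x0c: read 00 72 as little → 0x7200
  op=0x7200>>12=0x7 ⇒ lsr (RR)
  rd: (w>>9)&0x7=0x1 → b
  rs: (w>>6)&0x7=0x0 → a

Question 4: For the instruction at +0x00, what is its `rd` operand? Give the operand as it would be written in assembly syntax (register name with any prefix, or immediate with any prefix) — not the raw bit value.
+0x00: c0 7c ⇒ word 0x7cc0 (little)
  opcode bits[15:12]=0x7: lsr/RR
  rd: (w>>9)&0x7=0x6 → l
  rs: (w>>6)&0x7=0x3 → d

l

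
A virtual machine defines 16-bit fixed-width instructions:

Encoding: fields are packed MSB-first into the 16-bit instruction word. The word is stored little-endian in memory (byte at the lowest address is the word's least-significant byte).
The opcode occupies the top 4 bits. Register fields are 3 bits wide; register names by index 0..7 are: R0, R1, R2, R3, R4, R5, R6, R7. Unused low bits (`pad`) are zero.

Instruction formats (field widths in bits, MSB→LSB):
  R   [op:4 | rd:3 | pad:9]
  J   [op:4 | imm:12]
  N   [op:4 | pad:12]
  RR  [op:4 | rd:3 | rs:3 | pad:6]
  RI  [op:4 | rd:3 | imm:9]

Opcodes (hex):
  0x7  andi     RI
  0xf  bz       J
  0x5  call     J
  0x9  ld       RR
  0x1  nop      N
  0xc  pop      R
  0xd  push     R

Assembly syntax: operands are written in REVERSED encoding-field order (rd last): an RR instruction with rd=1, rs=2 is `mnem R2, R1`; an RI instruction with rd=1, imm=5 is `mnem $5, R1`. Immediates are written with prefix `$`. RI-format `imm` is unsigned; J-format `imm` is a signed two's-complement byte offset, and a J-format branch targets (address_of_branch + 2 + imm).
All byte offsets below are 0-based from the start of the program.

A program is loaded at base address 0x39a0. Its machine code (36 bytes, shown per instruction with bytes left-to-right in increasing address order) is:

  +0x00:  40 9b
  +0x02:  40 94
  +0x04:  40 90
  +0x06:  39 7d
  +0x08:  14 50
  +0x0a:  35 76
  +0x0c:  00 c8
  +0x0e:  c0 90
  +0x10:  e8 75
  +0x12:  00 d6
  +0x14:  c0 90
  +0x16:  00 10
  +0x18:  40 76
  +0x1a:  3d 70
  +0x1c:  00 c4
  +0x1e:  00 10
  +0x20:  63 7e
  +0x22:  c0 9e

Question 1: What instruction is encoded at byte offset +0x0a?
[0a] 35 76 → 0x7635
  top 4b → 0x7 → andi [RI]
  [11:9] rd=3 = R3
  [8:0] imm=53 = $53

andi $53, R3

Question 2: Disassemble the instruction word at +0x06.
andi $313, R6

@+06  little-endian(39 7d) = 0x7d39
  opcode bits[15:12]=0x7: andi/RI
  rd: (w>>9)&0x7=0x6 → R6
  imm: (w>>0)&0x1ff=0x139 → $313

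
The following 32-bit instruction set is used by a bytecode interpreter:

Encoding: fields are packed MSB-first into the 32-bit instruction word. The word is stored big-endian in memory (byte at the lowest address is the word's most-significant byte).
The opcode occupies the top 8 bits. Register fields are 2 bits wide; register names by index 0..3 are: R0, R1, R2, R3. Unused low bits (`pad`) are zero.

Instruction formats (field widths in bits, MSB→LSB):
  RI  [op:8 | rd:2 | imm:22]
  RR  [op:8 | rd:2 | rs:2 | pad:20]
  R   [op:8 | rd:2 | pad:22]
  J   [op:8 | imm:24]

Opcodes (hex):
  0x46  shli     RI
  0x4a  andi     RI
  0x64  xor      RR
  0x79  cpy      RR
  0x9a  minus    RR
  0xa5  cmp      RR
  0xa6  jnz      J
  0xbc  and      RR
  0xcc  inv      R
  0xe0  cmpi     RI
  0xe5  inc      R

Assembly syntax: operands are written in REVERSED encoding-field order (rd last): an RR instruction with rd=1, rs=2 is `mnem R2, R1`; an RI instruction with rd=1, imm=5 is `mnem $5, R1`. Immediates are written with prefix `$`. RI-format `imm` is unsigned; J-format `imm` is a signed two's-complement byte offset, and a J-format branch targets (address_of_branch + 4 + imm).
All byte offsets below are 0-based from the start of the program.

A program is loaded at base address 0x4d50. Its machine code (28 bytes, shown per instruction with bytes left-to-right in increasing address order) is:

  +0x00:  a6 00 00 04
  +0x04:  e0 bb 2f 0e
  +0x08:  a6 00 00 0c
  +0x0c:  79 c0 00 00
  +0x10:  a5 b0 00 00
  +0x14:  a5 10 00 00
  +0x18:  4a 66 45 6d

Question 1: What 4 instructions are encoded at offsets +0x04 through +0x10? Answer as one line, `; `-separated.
[04] e0 bb 2f 0e → 0xe0bb2f0e
  op=0xe0bb2f0e>>24=0xe0 ⇒ cmpi (RI)
  rd: (w>>22)&0x3=0x2 → R2
  imm: (w>>0)&0x3fffff=0x3b2f0e → $3878670
[08] a6 00 00 0c → 0xa600000c
  op=0xa600000c>>24=0xa6 ⇒ jnz (J)
  imm: (w>>0)&0xffffff=0xc → $12
[0c] 79 c0 00 00 → 0x79c00000
  op=0x79c00000>>24=0x79 ⇒ cpy (RR)
  rd: (w>>22)&0x3=0x3 → R3
  rs: (w>>20)&0x3=0x0 → R0
[10] a5 b0 00 00 → 0xa5b00000
  op=0xa5b00000>>24=0xa5 ⇒ cmp (RR)
  rd: (w>>22)&0x3=0x2 → R2
  rs: (w>>20)&0x3=0x3 → R3

cmpi $3878670, R2; jnz $12; cpy R0, R3; cmp R3, R2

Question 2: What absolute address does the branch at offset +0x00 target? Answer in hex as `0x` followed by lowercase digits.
off 0x00: read a6 00 00 04 as big → 0xa6000004
  opcode bits[31:24]=0xa6: jnz/J
  imm@[23:0]=0x4 ⇒ $4
  target = base 0x4d50 + off 0x00 + 4 + imm 4 = 0x4d58

0x4d58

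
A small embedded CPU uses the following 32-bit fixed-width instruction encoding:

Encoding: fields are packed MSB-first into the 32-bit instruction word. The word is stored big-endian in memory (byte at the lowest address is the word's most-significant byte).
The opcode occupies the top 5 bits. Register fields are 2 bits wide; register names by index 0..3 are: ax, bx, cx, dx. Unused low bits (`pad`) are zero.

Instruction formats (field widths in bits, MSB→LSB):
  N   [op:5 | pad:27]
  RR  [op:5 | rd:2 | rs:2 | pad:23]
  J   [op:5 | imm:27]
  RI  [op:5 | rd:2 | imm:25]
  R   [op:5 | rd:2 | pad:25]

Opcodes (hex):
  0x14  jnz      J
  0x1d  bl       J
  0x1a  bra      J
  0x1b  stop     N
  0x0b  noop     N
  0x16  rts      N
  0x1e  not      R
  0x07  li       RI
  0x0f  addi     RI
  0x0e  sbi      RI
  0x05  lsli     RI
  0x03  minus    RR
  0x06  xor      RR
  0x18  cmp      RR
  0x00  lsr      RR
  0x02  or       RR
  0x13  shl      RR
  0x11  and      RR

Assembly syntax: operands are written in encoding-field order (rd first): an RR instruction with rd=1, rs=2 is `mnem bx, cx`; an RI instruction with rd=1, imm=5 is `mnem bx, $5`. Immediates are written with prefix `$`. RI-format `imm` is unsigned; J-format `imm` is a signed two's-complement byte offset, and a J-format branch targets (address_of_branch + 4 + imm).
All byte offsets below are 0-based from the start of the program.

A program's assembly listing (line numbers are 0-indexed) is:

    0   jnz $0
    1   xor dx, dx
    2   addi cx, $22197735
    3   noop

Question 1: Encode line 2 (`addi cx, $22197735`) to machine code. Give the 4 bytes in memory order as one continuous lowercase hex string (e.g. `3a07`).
line 2 (addi): pack op=0xf:5|rd=2:2|imm=22197735:25 = 0x7d52b5e7; big→ 7d 52 b5 e7

7d52b5e7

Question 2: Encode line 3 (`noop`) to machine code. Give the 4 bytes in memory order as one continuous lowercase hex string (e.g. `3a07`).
line 3 (noop): pack op=0xb:5|pad=0:27 = 0x58000000; big→ 58 00 00 00

58000000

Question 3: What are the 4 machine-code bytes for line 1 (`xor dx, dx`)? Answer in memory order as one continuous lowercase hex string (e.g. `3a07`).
line 1 (xor): pack op=0x6:5|rd=3:2|rs=3:2|pad=0:23 = 0x37800000; big→ 37 80 00 00

37800000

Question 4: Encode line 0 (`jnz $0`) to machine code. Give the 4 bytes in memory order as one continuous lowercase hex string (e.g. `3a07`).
a0000000

line 0 (jnz): pack op=0x14:5|imm=0:27 = 0xa0000000; big→ a0 00 00 00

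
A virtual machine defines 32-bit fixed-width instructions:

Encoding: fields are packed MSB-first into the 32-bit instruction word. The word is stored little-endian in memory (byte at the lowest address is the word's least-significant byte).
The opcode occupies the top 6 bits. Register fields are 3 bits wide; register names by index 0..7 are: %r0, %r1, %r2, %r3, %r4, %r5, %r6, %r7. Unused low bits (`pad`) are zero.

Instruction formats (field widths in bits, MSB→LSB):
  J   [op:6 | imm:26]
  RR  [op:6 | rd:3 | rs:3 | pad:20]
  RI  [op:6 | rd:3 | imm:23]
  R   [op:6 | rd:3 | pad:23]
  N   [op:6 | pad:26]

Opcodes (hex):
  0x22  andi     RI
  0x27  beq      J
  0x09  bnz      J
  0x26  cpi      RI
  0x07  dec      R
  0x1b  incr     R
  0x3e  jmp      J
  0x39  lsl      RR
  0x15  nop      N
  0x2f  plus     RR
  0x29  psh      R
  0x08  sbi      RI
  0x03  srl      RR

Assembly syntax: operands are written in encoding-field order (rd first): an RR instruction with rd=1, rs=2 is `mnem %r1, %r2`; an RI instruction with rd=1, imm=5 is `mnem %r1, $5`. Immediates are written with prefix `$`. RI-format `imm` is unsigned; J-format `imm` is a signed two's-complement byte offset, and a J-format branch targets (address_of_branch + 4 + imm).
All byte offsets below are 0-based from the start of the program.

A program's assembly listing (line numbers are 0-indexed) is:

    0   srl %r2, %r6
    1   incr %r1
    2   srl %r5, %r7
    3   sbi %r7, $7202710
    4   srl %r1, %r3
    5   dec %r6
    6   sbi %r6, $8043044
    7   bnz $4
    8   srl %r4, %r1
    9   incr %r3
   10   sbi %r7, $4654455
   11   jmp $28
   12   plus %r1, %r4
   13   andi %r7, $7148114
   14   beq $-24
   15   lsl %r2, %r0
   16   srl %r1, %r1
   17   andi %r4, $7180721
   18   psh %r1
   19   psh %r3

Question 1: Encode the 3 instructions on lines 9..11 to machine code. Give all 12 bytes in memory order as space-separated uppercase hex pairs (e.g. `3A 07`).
00 00 80 6D 77 05 C7 23 1C 00 00 F8

9. incr fields op=0x1b:6|rd=3:3|pad=0:23 → word 6d800000h → 00 00 80 6d
10. sbi fields op=0x8:6|rd=7:3|imm=4654455:23 → word 23c70577h → 77 05 c7 23
11. jmp fields op=0x3e:6|imm=28:26 → word f800001ch → 1c 00 00 f8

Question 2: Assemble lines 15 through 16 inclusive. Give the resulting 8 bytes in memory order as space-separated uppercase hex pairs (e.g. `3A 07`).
line 15 (lsl): pack op=0x39:6|rd=2:3|rs=0:3|pad=0:20 = 0xe5000000; little→ 00 00 00 e5
line 16 (srl): pack op=0x3:6|rd=1:3|rs=1:3|pad=0:20 = 0x0c900000; little→ 00 00 90 0c

00 00 00 E5 00 00 90 0C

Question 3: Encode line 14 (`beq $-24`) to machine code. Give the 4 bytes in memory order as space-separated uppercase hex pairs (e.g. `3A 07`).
E8 FF FF 9F

line 14 (beq): pack op=0x27:6|imm=-24:26 = 0x9fffffe8; little→ e8 ff ff 9f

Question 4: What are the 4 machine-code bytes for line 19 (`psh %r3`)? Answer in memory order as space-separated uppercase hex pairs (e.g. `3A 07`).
00 00 80 A5

line 19 (psh): pack op=0x29:6|rd=3:3|pad=0:23 = 0xa5800000; little→ 00 00 80 a5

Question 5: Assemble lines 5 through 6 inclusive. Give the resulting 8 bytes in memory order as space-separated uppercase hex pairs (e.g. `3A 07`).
00 00 00 1F 24 BA 7A 23

5. dec fields op=0x7:6|rd=6:3|pad=0:23 → word 1f000000h → 00 00 00 1f
6. sbi fields op=0x8:6|rd=6:3|imm=8043044:23 → word 237aba24h → 24 ba 7a 23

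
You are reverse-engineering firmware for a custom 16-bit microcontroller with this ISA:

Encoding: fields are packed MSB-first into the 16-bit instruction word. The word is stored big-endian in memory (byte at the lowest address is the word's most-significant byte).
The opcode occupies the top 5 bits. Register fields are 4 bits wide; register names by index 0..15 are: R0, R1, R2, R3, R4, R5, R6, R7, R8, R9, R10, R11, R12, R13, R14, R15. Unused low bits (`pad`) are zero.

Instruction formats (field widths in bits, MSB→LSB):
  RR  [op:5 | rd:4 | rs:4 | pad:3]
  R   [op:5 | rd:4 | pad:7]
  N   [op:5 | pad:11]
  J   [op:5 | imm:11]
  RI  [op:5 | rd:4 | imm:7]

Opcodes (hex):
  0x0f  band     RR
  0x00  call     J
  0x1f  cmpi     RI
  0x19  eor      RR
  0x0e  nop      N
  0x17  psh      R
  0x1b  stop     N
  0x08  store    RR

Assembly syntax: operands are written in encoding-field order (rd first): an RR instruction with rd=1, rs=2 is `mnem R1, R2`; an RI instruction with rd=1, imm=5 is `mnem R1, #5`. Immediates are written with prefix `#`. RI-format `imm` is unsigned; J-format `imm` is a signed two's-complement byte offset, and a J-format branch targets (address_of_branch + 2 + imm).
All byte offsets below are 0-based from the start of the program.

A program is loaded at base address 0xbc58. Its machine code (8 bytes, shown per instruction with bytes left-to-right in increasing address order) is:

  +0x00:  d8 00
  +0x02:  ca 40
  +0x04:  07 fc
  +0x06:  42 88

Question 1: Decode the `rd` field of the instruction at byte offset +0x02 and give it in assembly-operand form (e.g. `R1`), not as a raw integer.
R4

[02] ca 40 → 0xca40
  top 5b → 0x19 → eor [RR]
  [10:7] rd=4 = R4
  [6:3] rs=8 = R8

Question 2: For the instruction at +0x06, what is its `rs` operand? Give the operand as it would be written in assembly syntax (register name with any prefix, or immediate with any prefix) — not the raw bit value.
+0x06: 42 88 ⇒ word 0x4288 (big)
  op=0x4288>>11=0x8 ⇒ store (RR)
  [10:7] rd=5 = R5
  [6:3] rs=1 = R1

R1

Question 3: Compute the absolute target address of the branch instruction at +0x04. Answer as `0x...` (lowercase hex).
+0x04: 07 fc ⇒ word 0x07fc (big)
  opcode bits[15:11]=0x0: call/J
  imm: (w>>0)&0x7ff=0x7fc (s11→-4) → #-4
  target = base 0xbc58 + off 0x04 + 2 + imm -4 = 0xbc5a

0xbc5a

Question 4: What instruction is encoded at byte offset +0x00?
+0x00: d8 00 ⇒ word 0xd800 (big)
  top 5b → 0x1b → stop [N]

stop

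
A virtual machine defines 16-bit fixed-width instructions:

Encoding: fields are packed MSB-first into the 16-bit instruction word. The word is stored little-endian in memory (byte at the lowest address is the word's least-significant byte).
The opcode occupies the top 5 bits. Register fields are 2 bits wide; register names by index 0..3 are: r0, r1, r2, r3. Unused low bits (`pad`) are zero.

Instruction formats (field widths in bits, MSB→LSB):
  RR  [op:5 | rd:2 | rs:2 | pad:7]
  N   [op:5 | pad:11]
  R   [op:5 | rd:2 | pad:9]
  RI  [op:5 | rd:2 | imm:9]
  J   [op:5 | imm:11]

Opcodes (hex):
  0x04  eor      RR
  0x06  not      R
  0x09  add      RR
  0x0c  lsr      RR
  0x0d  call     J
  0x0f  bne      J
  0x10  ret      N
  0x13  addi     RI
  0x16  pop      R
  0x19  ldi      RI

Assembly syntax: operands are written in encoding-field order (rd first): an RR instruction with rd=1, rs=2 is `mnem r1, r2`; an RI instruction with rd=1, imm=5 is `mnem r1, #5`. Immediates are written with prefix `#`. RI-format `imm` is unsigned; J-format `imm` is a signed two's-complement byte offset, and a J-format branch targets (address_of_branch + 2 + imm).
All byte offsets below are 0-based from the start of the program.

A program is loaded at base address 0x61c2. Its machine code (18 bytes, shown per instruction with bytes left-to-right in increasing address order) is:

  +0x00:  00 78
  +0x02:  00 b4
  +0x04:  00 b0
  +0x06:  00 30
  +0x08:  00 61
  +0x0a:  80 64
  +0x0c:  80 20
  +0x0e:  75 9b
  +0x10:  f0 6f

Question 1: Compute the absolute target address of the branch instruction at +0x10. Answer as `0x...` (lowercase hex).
0x61c4

[10] f0 6f → 0x6ff0
  opcode bits[15:11]=0xd: call/J
  imm: (w>>0)&0x7ff=0x7f0 (s11→-16) → #-16
  target = base 0x61c2 + off 0x10 + 2 + imm -16 = 0x61c4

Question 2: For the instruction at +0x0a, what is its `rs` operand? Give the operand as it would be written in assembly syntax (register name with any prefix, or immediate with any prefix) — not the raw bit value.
r1

@+0a  little-endian(80 64) = 0x6480
  top 5b → 0xc → lsr [RR]
  [10:9] rd=2 = r2
  [8:7] rs=1 = r1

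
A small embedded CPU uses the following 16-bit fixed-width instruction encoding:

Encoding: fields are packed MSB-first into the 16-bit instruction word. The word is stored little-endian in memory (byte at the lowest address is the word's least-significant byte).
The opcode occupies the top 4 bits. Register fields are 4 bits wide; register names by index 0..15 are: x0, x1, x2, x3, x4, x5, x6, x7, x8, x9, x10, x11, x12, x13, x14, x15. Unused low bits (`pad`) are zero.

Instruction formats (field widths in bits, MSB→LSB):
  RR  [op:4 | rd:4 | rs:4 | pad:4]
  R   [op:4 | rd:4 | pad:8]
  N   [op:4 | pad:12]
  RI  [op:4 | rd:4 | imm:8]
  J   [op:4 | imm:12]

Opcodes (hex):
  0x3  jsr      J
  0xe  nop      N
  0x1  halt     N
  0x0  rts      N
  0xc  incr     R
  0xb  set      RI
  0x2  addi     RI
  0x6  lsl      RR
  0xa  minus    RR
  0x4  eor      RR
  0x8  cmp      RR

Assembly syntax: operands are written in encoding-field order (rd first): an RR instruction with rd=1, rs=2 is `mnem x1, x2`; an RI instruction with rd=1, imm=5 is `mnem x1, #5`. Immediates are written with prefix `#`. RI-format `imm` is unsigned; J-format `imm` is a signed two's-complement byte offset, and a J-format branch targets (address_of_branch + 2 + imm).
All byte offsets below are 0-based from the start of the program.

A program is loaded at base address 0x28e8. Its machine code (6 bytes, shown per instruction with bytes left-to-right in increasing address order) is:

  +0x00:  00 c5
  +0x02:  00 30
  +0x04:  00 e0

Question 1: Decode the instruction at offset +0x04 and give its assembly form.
[04] 00 e0 → 0xe000
  top 4b → 0xe → nop [N]

nop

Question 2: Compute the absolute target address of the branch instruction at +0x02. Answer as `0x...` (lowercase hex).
0x28ec

off 0x02: read 00 30 as little → 0x3000
  op=0x3000>>12=0x3 ⇒ jsr (J)
  imm: (w>>0)&0xfff=0x0 → #0
  target = base 0x28e8 + off 0x02 + 2 + imm 0 = 0x28ec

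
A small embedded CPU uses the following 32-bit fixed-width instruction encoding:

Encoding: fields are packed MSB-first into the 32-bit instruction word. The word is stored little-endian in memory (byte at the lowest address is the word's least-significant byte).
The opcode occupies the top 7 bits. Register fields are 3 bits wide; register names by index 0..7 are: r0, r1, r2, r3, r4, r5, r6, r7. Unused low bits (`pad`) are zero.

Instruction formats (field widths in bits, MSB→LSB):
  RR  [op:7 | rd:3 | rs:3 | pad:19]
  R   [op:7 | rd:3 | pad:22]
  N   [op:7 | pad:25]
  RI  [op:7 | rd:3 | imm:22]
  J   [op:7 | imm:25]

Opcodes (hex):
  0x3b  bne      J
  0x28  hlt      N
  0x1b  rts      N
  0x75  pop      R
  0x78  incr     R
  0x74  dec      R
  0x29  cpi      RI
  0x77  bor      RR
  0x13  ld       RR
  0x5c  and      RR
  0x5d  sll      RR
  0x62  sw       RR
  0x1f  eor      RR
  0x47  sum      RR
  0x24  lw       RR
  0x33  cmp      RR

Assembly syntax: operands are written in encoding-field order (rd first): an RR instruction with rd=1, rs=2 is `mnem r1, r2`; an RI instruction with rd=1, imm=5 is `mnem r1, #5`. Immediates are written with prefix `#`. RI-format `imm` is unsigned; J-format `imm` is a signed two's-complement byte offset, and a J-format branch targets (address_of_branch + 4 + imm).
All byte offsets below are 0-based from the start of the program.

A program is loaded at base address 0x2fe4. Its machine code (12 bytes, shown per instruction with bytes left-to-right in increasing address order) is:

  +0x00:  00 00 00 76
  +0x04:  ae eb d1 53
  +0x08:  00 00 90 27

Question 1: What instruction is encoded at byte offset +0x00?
[00] 00 00 00 76 → 0x76000000
  opcode bits[31:25]=0x3b: bne/J
  [24:0] imm=0 = #0

bne #0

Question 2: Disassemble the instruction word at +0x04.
cpi r7, #1174446

+0x04: ae eb d1 53 ⇒ word 0x53d1ebae (little)
  opcode bits[31:25]=0x29: cpi/RI
  rd@[24:22]=0x7 ⇒ r7
  imm@[21:0]=0x11ebae ⇒ #1174446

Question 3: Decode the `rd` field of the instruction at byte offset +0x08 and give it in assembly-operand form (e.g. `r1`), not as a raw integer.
r6

@+08  little-endian(00 00 90 27) = 0x27900000
  opcode bits[31:25]=0x13: ld/RR
  [24:22] rd=6 = r6
  [21:19] rs=2 = r2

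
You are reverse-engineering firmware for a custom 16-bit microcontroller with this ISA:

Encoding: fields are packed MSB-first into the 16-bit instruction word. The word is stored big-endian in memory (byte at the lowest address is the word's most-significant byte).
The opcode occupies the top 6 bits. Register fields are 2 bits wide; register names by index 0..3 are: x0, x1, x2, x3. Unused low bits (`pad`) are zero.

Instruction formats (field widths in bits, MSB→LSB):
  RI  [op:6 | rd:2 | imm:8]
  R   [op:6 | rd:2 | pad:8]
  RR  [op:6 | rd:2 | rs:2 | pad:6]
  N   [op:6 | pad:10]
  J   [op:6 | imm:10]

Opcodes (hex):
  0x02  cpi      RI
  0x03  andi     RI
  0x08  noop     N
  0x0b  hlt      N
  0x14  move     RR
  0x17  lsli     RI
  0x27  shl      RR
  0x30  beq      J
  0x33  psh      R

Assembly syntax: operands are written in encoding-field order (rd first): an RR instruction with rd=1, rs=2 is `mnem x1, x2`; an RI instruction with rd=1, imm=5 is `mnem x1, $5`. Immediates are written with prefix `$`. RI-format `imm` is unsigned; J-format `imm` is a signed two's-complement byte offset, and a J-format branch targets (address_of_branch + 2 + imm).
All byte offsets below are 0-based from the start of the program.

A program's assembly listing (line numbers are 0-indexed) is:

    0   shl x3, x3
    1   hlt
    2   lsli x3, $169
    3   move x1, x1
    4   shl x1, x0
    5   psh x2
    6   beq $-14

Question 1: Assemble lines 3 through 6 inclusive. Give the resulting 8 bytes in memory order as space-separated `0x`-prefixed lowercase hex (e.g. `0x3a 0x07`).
line 3 (move): pack op=0x14:6|rd=1:2|rs=1:2|pad=0:6 = 0x5140; big→ 51 40
line 4 (shl): pack op=0x27:6|rd=1:2|rs=0:2|pad=0:6 = 0x9d00; big→ 9d 00
line 5 (psh): pack op=0x33:6|rd=2:2|pad=0:8 = 0xce00; big→ ce 00
line 6 (beq): pack op=0x30:6|imm=-14:10 = 0xc3f2; big→ c3 f2

0x51 0x40 0x9d 0x00 0xce 0x00 0xc3 0xf2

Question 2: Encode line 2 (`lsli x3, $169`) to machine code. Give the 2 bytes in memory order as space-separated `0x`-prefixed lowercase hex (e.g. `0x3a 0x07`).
0x5f 0xa9

L2: lsli op=0x17:6|rd=3:2|imm=169:8 ⇒ 0x5fa9 ⇒ big 5f a9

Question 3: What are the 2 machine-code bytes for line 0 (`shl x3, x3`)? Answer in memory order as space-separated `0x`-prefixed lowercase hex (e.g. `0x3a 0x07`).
0x9f 0xc0

line 0 (shl): pack op=0x27:6|rd=3:2|rs=3:2|pad=0:6 = 0x9fc0; big→ 9f c0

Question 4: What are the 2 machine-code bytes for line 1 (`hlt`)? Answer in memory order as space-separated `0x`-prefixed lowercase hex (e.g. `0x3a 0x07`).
0x2c 0x00

line 1 (hlt): pack op=0xb:6|pad=0:10 = 0x2c00; big→ 2c 00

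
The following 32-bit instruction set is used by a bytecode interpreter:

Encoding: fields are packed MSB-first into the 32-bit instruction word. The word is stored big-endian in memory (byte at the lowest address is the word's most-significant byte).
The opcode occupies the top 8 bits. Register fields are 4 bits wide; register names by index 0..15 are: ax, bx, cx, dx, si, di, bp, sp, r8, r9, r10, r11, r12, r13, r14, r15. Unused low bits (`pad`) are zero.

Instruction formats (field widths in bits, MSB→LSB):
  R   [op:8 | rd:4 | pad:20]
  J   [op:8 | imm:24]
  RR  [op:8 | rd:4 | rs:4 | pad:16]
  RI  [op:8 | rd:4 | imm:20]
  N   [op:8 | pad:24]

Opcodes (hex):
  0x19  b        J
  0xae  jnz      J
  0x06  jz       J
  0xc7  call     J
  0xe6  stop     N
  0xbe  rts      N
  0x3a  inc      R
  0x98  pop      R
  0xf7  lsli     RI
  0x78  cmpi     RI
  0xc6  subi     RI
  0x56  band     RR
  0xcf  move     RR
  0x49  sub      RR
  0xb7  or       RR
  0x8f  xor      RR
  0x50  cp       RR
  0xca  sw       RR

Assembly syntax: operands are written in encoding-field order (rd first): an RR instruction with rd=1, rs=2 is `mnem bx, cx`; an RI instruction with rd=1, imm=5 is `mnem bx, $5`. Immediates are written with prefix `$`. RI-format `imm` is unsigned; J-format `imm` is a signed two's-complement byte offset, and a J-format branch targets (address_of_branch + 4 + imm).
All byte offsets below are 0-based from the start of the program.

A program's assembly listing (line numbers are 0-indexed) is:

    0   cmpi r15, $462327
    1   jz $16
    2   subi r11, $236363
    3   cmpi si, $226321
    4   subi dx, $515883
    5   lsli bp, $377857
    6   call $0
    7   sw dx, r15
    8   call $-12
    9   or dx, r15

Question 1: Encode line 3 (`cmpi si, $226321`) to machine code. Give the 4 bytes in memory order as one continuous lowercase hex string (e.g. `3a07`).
3. cmpi fields op=0x78:8|rd=4:4|imm=226321:20 → word 78437411h → 78 43 74 11

78437411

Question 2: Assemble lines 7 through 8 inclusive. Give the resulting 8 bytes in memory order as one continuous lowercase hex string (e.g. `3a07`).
line 7 (sw): pack op=0xca:8|rd=3:4|rs=15:4|pad=0:16 = 0xca3f0000; big→ ca 3f 00 00
line 8 (call): pack op=0xc7:8|imm=-12:24 = 0xc7fffff4; big→ c7 ff ff f4

ca3f0000c7fffff4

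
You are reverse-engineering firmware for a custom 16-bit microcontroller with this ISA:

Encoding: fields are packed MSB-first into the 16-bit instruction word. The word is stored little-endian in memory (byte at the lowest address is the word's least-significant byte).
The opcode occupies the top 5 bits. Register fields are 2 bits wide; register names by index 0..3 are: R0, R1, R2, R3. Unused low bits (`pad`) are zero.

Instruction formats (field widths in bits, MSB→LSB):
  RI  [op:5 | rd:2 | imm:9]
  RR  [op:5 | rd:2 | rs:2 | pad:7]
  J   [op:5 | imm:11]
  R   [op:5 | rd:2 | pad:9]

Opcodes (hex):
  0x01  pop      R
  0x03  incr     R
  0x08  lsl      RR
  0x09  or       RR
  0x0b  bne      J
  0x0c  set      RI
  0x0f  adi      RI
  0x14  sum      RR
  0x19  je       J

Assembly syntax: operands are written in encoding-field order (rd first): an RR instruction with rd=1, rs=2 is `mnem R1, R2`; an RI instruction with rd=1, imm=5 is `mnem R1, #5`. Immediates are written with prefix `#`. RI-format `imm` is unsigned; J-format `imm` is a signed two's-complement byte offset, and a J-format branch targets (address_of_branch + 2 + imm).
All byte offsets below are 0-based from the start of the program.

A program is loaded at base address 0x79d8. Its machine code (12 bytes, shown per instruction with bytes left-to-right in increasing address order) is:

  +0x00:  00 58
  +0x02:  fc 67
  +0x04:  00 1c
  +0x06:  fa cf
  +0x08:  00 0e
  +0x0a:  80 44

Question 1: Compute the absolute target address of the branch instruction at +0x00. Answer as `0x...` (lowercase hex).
0x79da

@+00  little-endian(00 58) = 0x5800
  opcode bits[15:11]=0xb: bne/J
  imm: (w>>0)&0x7ff=0x0 → #0
  target = base 0x79d8 + off 0x00 + 2 + imm 0 = 0x79da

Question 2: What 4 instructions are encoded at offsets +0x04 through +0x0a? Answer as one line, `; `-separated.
@+04  little-endian(00 1c) = 0x1c00
  op=0x1c00>>11=0x3 ⇒ incr (R)
  rd@[10:9]=0x2 ⇒ R2
@+06  little-endian(fa cf) = 0xcffa
  op=0xcffa>>11=0x19 ⇒ je (J)
  imm@[10:0]=0x7fa (s11→-6) ⇒ #-6
@+08  little-endian(00 0e) = 0x0e00
  op=0x0e00>>11=0x1 ⇒ pop (R)
  rd@[10:9]=0x3 ⇒ R3
@+0a  little-endian(80 44) = 0x4480
  op=0x4480>>11=0x8 ⇒ lsl (RR)
  rd@[10:9]=0x2 ⇒ R2
  rs@[8:7]=0x1 ⇒ R1

incr R2; je #-6; pop R3; lsl R2, R1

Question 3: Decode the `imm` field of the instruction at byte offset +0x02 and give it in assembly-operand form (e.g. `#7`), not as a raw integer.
[02] fc 67 → 0x67fc
  op=0x67fc>>11=0xc ⇒ set (RI)
  rd: (w>>9)&0x3=0x3 → R3
  imm: (w>>0)&0x1ff=0x1fc → #508

#508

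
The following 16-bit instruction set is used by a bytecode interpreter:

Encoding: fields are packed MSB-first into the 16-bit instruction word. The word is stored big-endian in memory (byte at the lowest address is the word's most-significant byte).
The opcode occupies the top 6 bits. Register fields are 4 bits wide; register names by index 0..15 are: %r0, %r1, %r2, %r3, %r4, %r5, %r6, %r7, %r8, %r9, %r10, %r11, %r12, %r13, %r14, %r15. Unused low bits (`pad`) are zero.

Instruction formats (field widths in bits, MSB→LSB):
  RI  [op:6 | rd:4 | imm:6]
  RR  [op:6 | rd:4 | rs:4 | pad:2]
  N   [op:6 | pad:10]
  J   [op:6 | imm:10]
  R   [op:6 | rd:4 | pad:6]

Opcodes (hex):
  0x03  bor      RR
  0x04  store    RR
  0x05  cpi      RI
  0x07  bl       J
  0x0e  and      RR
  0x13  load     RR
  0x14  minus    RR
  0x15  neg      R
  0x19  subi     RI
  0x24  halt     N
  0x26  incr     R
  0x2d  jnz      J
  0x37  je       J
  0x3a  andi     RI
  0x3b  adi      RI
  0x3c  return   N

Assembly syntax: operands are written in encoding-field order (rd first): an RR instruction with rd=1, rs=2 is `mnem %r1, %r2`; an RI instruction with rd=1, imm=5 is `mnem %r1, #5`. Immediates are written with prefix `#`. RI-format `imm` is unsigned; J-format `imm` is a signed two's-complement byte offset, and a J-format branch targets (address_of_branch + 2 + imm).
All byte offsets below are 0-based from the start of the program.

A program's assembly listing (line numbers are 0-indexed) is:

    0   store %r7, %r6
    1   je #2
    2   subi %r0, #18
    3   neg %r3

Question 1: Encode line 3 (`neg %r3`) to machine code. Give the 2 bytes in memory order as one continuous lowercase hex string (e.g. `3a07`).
54c0

line 3 (neg): pack op=0x15:6|rd=3:4|pad=0:6 = 0x54c0; big→ 54 c0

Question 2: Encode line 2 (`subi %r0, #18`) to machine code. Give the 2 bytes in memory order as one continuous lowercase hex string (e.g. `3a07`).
6412

L2: subi op=0x19:6|rd=0:4|imm=18:6 ⇒ 0x6412 ⇒ big 64 12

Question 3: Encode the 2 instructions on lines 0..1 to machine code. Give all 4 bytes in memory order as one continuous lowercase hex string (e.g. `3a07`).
0. store fields op=0x4:6|rd=7:4|rs=6:4|pad=0:2 → word 11d8h → 11 d8
1. je fields op=0x37:6|imm=2:10 → word dc02h → dc 02

11d8dc02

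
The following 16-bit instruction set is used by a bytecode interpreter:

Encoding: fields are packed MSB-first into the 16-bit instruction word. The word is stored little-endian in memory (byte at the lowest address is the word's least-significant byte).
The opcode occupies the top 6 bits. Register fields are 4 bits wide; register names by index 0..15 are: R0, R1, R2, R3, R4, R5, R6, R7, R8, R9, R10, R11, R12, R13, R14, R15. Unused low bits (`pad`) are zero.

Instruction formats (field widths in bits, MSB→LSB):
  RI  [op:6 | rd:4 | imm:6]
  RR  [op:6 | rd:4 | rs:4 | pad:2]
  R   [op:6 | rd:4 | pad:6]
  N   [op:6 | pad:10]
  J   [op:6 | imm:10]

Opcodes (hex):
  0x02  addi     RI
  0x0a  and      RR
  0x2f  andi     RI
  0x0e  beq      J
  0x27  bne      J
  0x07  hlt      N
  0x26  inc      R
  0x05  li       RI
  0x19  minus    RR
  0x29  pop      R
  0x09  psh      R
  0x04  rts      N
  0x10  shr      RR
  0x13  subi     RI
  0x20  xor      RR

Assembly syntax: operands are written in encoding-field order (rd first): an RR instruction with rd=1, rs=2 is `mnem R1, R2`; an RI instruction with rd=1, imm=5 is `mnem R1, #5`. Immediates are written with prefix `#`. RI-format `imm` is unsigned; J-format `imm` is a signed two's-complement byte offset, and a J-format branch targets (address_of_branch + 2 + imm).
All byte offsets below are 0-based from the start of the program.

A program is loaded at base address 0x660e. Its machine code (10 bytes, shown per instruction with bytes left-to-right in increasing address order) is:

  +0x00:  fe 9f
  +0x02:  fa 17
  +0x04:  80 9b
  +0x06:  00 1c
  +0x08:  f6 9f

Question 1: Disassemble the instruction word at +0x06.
hlt

@+06  little-endian(00 1c) = 0x1c00
  op=0x1c00>>10=0x7 ⇒ hlt (N)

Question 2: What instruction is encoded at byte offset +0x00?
bne #-2

[00] fe 9f → 0x9ffe
  opcode bits[15:10]=0x27: bne/J
  imm: (w>>0)&0x3ff=0x3fe (s10→-2) → #-2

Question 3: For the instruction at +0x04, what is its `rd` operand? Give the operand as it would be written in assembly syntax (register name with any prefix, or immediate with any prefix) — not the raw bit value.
R14

@+04  little-endian(80 9b) = 0x9b80
  op=0x9b80>>10=0x26 ⇒ inc (R)
  [9:6] rd=14 = R14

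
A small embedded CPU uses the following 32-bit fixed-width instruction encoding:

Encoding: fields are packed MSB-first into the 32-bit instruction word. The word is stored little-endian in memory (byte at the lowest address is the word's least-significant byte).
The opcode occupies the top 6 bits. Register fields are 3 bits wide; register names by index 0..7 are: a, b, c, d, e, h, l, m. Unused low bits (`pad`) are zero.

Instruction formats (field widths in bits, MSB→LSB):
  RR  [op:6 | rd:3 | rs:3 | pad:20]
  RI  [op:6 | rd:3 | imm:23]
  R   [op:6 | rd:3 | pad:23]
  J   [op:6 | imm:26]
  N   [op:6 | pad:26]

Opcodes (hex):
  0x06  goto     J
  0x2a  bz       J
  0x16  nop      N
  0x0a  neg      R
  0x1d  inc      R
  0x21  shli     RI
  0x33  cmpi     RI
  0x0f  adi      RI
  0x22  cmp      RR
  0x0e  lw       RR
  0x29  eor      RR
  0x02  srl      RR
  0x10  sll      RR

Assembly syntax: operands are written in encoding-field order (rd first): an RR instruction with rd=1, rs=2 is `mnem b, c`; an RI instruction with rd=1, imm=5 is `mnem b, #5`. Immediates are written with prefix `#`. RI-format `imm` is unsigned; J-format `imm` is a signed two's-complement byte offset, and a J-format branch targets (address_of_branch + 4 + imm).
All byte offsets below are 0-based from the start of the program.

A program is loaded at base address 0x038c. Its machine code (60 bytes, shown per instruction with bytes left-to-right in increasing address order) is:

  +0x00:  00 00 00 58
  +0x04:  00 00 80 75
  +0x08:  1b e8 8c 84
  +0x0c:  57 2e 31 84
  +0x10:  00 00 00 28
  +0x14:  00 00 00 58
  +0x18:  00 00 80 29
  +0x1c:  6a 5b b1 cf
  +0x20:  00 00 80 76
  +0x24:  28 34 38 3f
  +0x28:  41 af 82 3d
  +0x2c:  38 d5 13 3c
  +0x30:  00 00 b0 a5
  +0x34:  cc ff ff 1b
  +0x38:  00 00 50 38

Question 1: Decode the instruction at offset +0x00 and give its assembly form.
nop

@+00  little-endian(00 00 00 58) = 0x58000000
  op=0x58000000>>26=0x16 ⇒ nop (N)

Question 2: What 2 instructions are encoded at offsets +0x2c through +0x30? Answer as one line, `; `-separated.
adi a, #1299768; eor d, d

+0x2c: 38 d5 13 3c ⇒ word 0x3c13d538 (little)
  top 6b → 0xf → adi [RI]
  rd@[25:23]=0x0 ⇒ a
  imm@[22:0]=0x13d538 ⇒ #1299768
+0x30: 00 00 b0 a5 ⇒ word 0xa5b00000 (little)
  top 6b → 0x29 → eor [RR]
  rd@[25:23]=0x3 ⇒ d
  rs@[22:20]=0x3 ⇒ d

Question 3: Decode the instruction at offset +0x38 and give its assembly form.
+0x38: 00 00 50 38 ⇒ word 0x38500000 (little)
  top 6b → 0xe → lw [RR]
  rd: (w>>23)&0x7=0x0 → a
  rs: (w>>20)&0x7=0x5 → h

lw a, h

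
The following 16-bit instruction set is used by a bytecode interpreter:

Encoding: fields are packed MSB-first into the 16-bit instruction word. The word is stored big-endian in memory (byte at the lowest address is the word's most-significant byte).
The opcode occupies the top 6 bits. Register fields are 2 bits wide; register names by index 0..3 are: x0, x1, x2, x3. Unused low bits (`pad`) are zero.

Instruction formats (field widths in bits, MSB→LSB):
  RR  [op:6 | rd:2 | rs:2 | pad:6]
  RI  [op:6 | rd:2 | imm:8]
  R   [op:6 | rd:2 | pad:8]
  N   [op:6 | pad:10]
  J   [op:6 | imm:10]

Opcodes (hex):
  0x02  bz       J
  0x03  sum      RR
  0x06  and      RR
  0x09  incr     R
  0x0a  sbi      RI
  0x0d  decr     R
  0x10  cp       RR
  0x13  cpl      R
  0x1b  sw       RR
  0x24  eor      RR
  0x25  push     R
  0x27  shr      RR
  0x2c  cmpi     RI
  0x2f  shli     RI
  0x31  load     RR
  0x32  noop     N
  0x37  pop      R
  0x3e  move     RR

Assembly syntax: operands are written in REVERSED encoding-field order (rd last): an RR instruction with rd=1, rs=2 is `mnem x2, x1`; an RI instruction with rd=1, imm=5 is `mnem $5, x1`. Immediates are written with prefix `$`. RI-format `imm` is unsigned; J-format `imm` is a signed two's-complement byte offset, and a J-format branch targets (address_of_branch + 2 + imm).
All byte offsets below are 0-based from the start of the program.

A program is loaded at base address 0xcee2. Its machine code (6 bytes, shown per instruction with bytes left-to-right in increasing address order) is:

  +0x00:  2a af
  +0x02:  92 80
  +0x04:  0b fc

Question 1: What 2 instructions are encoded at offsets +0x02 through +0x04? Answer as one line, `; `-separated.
eor x2, x2; bz $-4

+0x02: 92 80 ⇒ word 0x9280 (big)
  opcode bits[15:10]=0x24: eor/RR
  rd: (w>>8)&0x3=0x2 → x2
  rs: (w>>6)&0x3=0x2 → x2
+0x04: 0b fc ⇒ word 0x0bfc (big)
  opcode bits[15:10]=0x2: bz/J
  imm: (w>>0)&0x3ff=0x3fc (s10→-4) → $-4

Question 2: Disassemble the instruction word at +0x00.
off 0x00: read 2a af as big → 0x2aaf
  op=0x2aaf>>10=0xa ⇒ sbi (RI)
  rd: (w>>8)&0x3=0x2 → x2
  imm: (w>>0)&0xff=0xaf → $175

sbi $175, x2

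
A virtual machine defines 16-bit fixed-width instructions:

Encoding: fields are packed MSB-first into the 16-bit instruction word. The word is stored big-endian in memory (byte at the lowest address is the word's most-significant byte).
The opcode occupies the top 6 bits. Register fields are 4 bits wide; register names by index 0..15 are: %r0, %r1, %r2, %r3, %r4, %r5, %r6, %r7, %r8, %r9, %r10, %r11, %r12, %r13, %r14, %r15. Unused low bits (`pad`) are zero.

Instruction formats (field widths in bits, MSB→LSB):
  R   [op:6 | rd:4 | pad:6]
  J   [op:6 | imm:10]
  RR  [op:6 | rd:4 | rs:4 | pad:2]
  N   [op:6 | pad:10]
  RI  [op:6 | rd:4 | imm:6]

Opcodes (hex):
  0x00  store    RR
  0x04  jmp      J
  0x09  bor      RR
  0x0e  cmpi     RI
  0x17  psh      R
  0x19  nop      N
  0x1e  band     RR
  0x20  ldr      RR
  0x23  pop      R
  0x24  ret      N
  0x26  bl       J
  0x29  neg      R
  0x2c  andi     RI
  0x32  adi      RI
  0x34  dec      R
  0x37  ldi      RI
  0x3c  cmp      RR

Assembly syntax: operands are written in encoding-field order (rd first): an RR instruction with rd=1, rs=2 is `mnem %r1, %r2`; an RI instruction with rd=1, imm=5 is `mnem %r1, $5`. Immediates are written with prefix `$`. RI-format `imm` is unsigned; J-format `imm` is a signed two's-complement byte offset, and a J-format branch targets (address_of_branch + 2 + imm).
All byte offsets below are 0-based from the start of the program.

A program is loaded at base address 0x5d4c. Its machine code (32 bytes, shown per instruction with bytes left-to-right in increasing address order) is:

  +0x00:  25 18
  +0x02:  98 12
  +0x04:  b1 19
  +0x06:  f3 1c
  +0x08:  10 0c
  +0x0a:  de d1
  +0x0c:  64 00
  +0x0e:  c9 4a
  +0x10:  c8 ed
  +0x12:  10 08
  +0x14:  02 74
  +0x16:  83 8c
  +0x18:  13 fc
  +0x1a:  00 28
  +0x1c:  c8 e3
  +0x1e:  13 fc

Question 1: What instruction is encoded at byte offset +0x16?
@+16  big-endian(83 8c) = 0x838c
  top 6b → 0x20 → ldr [RR]
  [9:6] rd=14 = %r14
  [5:2] rs=3 = %r3

ldr %r14, %r3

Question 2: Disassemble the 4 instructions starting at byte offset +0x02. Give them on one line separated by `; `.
off 0x02: read 98 12 as big → 0x9812
  top 6b → 0x26 → bl [J]
  imm: (w>>0)&0x3ff=0x12 → $18
off 0x04: read b1 19 as big → 0xb119
  top 6b → 0x2c → andi [RI]
  rd: (w>>6)&0xf=0x4 → %r4
  imm: (w>>0)&0x3f=0x19 → $25
off 0x06: read f3 1c as big → 0xf31c
  top 6b → 0x3c → cmp [RR]
  rd: (w>>6)&0xf=0xc → %r12
  rs: (w>>2)&0xf=0x7 → %r7
off 0x08: read 10 0c as big → 0x100c
  top 6b → 0x4 → jmp [J]
  imm: (w>>0)&0x3ff=0xc → $12

bl $18; andi %r4, $25; cmp %r12, %r7; jmp $12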